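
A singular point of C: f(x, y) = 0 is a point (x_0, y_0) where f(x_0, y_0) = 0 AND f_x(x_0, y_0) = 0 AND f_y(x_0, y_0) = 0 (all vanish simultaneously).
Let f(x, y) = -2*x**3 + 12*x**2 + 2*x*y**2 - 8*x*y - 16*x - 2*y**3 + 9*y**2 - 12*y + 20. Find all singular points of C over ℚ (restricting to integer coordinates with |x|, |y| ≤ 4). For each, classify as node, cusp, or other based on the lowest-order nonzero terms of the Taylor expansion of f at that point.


Singular points: {(2, 2)}; classification: cusp.

Compute partial derivatives:
  f_x = -6*x**2 + 24*x + 2*y**2 - 8*y - 16.
  f_y = 4*x*y - 8*x - 6*y**2 + 18*y - 12.
Scan x_0 ∈ {−4, ..., 4}. For each x_0, f_y(x_0, y) is a polynomial in y; find its integer roots y ∈ {−4, ..., 4}, then test f_x and f at those candidates.
  x = -4: f_y(-4, y) = -6*y**2 + 2*y + 20; vanishes at y ∈ {2}. (-4, 2): f_x = -216 ≠ 0.
  x = -3: f_y(-3, y) = -6*y**2 + 6*y + 12; vanishes at y ∈ {-1, 2}. (-3, -1): f_x = -132 ≠ 0; (-3, 2): f_x = -150 ≠ 0.
  x = -2: f_y(-2, y) = -6*y**2 + 10*y + 4; vanishes at y ∈ {2}. (-2, 2): f_x = -96 ≠ 0.
  x = -1: f_y(-1, y) = -6*y**2 + 14*y - 4; vanishes at y ∈ {2}. (-1, 2): f_x = -54 ≠ 0.
  x = 0: f_y(0, y) = -6*y**2 + 18*y - 12; vanishes at y ∈ {1, 2}. (0, 1): f_x = -22 ≠ 0; (0, 2): f_x = -24 ≠ 0.
  x = 1: f_y(1, y) = -6*y**2 + 22*y - 20; vanishes at y ∈ {2}. (1, 2): f_x = -6 ≠ 0.
  x = 2: f_y(2, y) = -6*y**2 + 26*y - 28; vanishes at y ∈ {2}. (2, 2): f_x = 0, f = 0 — SINGULAR.
  x = 3: f_y(3, y) = -6*y**2 + 30*y - 36; vanishes at y ∈ {2, 3}. (3, 2): f_x = -6 ≠ 0; (3, 3): f_x = -4 ≠ 0.
  x = 4: f_y(4, y) = -6*y**2 + 34*y - 44; vanishes at y ∈ {2}. (4, 2): f_x = -24 ≠ 0.
Only singular point on the grid: (2, 2).
Classify: substitute x = 2 + u, y = 2 + v and expand: f = -2*u**3 + 2*u*v**2 - 2*v**3 + v**2.
No constant or linear terms (consistent with a singular point). Quadratic part: v**2. Cubic part: -2*u**3 + 2*u*v**2 - 2*v**3.
The quadratic part v**2 is a perfect square, so there is a single (double) tangent line v = 0, i.e. y = 2. Restricting the cubic part to that line (v = 0) leaves -2*u**3 ≠ 0, so f is not divisible by v and the branch is v² ≈ 2*u**3 to lowest order — this is a cusp.
Classification: cusp.


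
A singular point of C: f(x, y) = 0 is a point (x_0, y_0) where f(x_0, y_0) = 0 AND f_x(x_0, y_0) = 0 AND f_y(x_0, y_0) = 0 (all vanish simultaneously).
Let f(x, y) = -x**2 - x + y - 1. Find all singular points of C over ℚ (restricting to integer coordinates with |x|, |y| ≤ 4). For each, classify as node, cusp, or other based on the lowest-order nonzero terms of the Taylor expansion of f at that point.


No singular points in the scanned grid; C is smooth there.

Compute partial derivatives:
  f_x = -2*x - 1.
  f_y = 1.
f_y = 1 is a nonzero constant, so f_y never vanishes: no point (x, y) can satisfy f = f_x = f_y = 0. In particular no (x, y) ∈ {−4, ..., 4}² is singular; the curve is smooth.


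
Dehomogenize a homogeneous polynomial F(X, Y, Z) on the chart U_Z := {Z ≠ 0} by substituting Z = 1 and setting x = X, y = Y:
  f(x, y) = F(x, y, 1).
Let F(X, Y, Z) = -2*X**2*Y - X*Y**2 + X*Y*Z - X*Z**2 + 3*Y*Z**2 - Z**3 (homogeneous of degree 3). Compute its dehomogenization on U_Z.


f(x, y) = -2*x**2*y - x*y**2 + x*y - x + 3*y - 1

On U_Z we set Z = 1. Each monomial c·X^i·Y^j·Z^k in F becomes c·x^i·y^j·1^k = c·x^i·y^j.
Substituting Z = 1: F(X, Y, 1) = -2*x**2*y - x*y**2 + x*y - x + 3*y - 1.
Note: deg(f) ≤ deg(F) = 3; strict inequality happens when F is divisible by Z (lost terms).


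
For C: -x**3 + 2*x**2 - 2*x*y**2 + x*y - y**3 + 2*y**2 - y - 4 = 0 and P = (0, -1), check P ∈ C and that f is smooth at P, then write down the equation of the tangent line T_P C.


Tangent line at P: -3*x - 8*y - 8 = 0.

Step 1: f(0, -1) = 0, so P lies on C.
Step 2: partial derivatives
  f_x(x, y) = -3*x**2 + 4*x - 2*y**2 + y, f_y(x, y) = -4*x*y + x - 3*y**2 + 4*y - 1.
  f_x(P) = -3, f_y(P) = -8 (gradient nonzero, so P is smooth).
Step 3: tangent line at P: -3·(x − 0) + -8·(y − -1) = 0.
Expanding: -3*x - 8*y - 8 = 0.


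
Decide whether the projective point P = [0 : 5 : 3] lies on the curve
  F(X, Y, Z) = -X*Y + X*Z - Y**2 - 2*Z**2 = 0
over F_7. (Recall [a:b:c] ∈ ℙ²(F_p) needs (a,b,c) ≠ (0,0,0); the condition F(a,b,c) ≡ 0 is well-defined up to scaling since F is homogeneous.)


F(0,5,3) ≡ 6 (mod 7); P is NOT on the curve.

Evaluate F(0, 5, 3) term-by-term (mod 7).
  -X*Y ↦ -1·0·5·1 = 0
  X*Z ↦ 1·0·1·3 = 0
  -Y**2 ↦ -1·1·25·1 = -25
  -2*Z**2 ↦ -2·1·1·9 = -18
Sum: F(0, 5, 3) = (0) + (0) + (-25) + (-18) = -43.
Reducing mod 7: -43 ≡ 6 (mod 7).
Since F(a, b, c) ≡ 6 ≠ 0 (mod 7), P does NOT lie on the curve.


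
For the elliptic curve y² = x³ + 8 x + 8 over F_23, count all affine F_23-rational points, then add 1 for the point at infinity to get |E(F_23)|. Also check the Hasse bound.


Affine points = {(0, 10), (0, 13), (2, 3), (2, 20), (3, 6), (3, 17), (4, 9), (4, 14), (5, 9), (5, 14), (7, 4), (7, 19), (8, 3), (8, 20), (9, 2), (9, 21), (11, 1), (11, 22), (13, 3), (13, 20), (14, 9), (14, 14), (16, 0), (18, 2), (18, 21), (19, 2), (19, 21), (20, 7), (20, 16)}; affine count = 29; |E(F_23)| = 30.

Discriminant check: Δ ∝ 4a³ + 27b² = 4·8³ + 27·8² = 4·512 + 27·64 ≡ 4 (mod 23). Nonzero ⇒ E is nonsingular.
For each x ∈ F_23, compute rhs = x³ + 8·x + 8 mod 23, then count y ∈ F_23 with y² ≡ rhs.
  x = 0: rhs = 8, matching y values: 10, 13 (2 points).
  x = 1: rhs = 17, matching y values: none (0 points).
  x = 2: rhs = 9, matching y values: 3, 20 (2 points).
  x = 3: rhs = 13, matching y values: 6, 17 (2 points).
  x = 4: rhs = 12, matching y values: 9, 14 (2 points).
  x = 5: rhs = 12, matching y values: 9, 14 (2 points).
  x = 6: rhs = 19, matching y values: none (0 points).
  x = 7: rhs = 16, matching y values: 4, 19 (2 points).
  x = 8: rhs = 9, matching y values: 3, 20 (2 points).
  x = 9: rhs = 4, matching y values: 2, 21 (2 points).
  x = 10: rhs = 7, matching y values: none (0 points).
  x = 11: rhs = 1, matching y values: 1, 22 (2 points).
  x = 12: rhs = 15, matching y values: none (0 points).
  x = 13: rhs = 9, matching y values: 3, 20 (2 points).
  x = 14: rhs = 12, matching y values: 9, 14 (2 points).
  x = 15: rhs = 7, matching y values: none (0 points).
  x = 16: rhs = 0, matching y values: 0 (1 points).
  x = 17: rhs = 20, matching y values: none (0 points).
  x = 18: rhs = 4, matching y values: 2, 21 (2 points).
  x = 19: rhs = 4, matching y values: 2, 21 (2 points).
  x = 20: rhs = 3, matching y values: 7, 16 (2 points).
  x = 21: rhs = 7, matching y values: none (0 points).
  x = 22: rhs = 22, matching y values: none (0 points).
Total affine count: 29.
Full point count |E(F_23)| = 29 + 1 = 30.
Hasse bound: |30 − (23+1)| = |6| = 6 ≤ 2√23 ≈ 9.5917 ✓.


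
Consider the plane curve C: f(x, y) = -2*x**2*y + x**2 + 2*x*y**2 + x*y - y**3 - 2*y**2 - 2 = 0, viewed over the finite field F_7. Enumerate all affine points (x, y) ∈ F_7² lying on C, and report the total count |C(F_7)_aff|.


Affine F_7-points: {(0, 4), (3, 0), (4, 0), (4, 6), (5, 6)}; count = 5.

For each of the 49 pairs (x, y) ∈ F_7², evaluate f(x, y) mod 7. Record the zeros.
  x = 0: [0↦5, 1↦2, 2↦3, 3↦2, 4↦0, 5↦5, 6↦4]  zeros at y ∈ {4}
  x = 1: [0↦6, 1↦4, 2↦3, 3↦4, 4↦1, 5↦2, 6↦1]  zeros at y ∈ ∅
  x = 2: [0↦2, 1↦4, 2↦4, 3↦3, 4↦2, 5↦2, 6↦4]  zeros at y ∈ ∅
  x = 3: [0↦0, 1↦2, 2↦6, 3↦6, 4↦3, 5↦5, 6↦6]  zeros at y ∈ {0}
  x = 4: [0↦0, 1↦5, 2↦2, 3↦6, 4↦4, 5↦4, 6↦0]  zeros at y ∈ {0, 6}
  x = 5: [0↦2, 1↦6, 2↦6, 3↦3, 4↦5, 5↦6, 6↦0]  zeros at y ∈ {6}
  x = 6: [0↦6, 1↦5, 2↦4, 3↦4, 4↦6, 5↦4, 6↦6]  zeros at y ∈ ∅
Collecting zeros: affine points = {(0, 4), (3, 0), (4, 0), (4, 6), (5, 6)}.
Total count |C(F_7)_aff| = 5.


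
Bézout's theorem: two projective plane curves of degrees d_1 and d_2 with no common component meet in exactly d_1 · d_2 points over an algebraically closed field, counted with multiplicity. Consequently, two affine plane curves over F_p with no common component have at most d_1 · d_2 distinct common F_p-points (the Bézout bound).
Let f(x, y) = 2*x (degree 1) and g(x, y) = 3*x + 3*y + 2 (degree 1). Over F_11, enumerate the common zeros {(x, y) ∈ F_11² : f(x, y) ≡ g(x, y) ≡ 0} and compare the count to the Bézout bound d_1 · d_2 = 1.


Common zeros: {(0, 3)}; count = 1; Bézout bound = 1.

deg(f) = 1, deg(g) = 1, so Bézout bound = 1.
Scan x ∈ F_11. For each x, list the y ∈ F_11 with f(x, y) ≡ 0 and those with g(x, y) ≡ 0 (mod 11); the common zeros in that column are the intersection.
  x = 0: f ≡ 0 at y ∈ {0, 1, 2, 3, 4, 5, 6, 7, 8, 9, 10}; g ≡ 0 at y ∈ {3}; common: {3}.
  x = 1: f ≡ 0 at y ∈ ∅; g ≡ 0 at y ∈ {2}; common: ∅.
  x = 2: f ≡ 0 at y ∈ ∅; g ≡ 0 at y ∈ {1}; common: ∅.
  x = 3: f ≡ 0 at y ∈ ∅; g ≡ 0 at y ∈ {0}; common: ∅.
  x = 4: f ≡ 0 at y ∈ ∅; g ≡ 0 at y ∈ {10}; common: ∅.
  x = 5: f ≡ 0 at y ∈ ∅; g ≡ 0 at y ∈ {9}; common: ∅.
  x = 6: f ≡ 0 at y ∈ ∅; g ≡ 0 at y ∈ {8}; common: ∅.
  x = 7: f ≡ 0 at y ∈ ∅; g ≡ 0 at y ∈ {7}; common: ∅.
  x = 8: f ≡ 0 at y ∈ ∅; g ≡ 0 at y ∈ {6}; common: ∅.
  x = 9: f ≡ 0 at y ∈ ∅; g ≡ 0 at y ∈ {5}; common: ∅.
  x = 10: f ≡ 0 at y ∈ ∅; g ≡ 0 at y ∈ {4}; common: ∅.
Collecting: common zeros = {(0, 3)}, so the count is 1.
Comparison with the Bézout bound: 1 ≤ 1 = deg(f)·deg(g), as expected for curves with no common component (the bound is attained).


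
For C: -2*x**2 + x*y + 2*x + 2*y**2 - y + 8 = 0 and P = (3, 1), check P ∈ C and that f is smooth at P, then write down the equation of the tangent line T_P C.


Tangent line at P: -9*x + 6*y + 21 = 0.

Step 1: f(3, 1) = 0, so P lies on C.
Step 2: partial derivatives
  f_x(x, y) = -4*x + y + 2, f_y(x, y) = x + 4*y - 1.
  f_x(P) = -9, f_y(P) = 6 (gradient nonzero, so P is smooth).
Step 3: tangent line at P: -9·(x − 3) + 6·(y − 1) = 0.
Expanding: -9*x + 6*y + 21 = 0.


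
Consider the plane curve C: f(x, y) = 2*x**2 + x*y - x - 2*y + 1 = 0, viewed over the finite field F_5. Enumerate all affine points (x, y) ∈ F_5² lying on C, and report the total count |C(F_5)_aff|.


Affine F_5-points: {(0, 3), (1, 2), (3, 4), (4, 3)}; count = 4.

For each of the 25 pairs (x, y) ∈ F_5², evaluate f(x, y) mod 5. Record the zeros.
  x = 0: [0↦1, 1↦4, 2↦2, 3↦0, 4↦3]  zeros at y ∈ {3}
  x = 1: [0↦2, 1↦1, 2↦0, 3↦4, 4↦3]  zeros at y ∈ {2}
  x = 2: [0↦2, 1↦2, 2↦2, 3↦2, 4↦2]  zeros at y ∈ ∅
  x = 3: [0↦1, 1↦2, 2↦3, 3↦4, 4↦0]  zeros at y ∈ {4}
  x = 4: [0↦4, 1↦1, 2↦3, 3↦0, 4↦2]  zeros at y ∈ {3}
Collecting zeros: affine points = {(0, 3), (1, 2), (3, 4), (4, 3)}.
Total count |C(F_5)_aff| = 4.


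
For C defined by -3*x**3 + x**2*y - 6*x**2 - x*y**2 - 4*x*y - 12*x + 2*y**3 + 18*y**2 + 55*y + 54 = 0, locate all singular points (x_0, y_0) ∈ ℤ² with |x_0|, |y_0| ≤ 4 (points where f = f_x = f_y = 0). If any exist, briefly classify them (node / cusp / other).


Singular points: {(-1, -3)}; classification: cusp.

Compute partial derivatives:
  f_x = -9*x**2 + 2*x*y - 12*x - y**2 - 4*y - 12.
  f_y = x**2 - 2*x*y - 4*x + 6*y**2 + 36*y + 55.
Scan x_0 ∈ {−4, ..., 4}. For each x_0, f_y(x_0, y) is a polynomial in y; find its integer roots y ∈ {−4, ..., 4}, then test f_x and f at those candidates.
  x = -4: f_y(-4, y) = 6*y**2 + 44*y + 87; no integer root y with |y| ≤ 4.
  x = -3: f_y(-3, y) = 6*y**2 + 42*y + 76; no integer root y with |y| ≤ 4.
  x = -2: f_y(-2, y) = 6*y**2 + 40*y + 67; no integer root y with |y| ≤ 4.
  x = -1: f_y(-1, y) = 6*y**2 + 38*y + 60; vanishes at y ∈ {-3}. (-1, -3): f_x = 0, f = 0 — SINGULAR.
  x = 0: f_y(0, y) = 6*y**2 + 36*y + 55; no integer root y with |y| ≤ 4.
  x = 1: f_y(1, y) = 6*y**2 + 34*y + 52; no integer root y with |y| ≤ 4.
  x = 2: f_y(2, y) = 6*y**2 + 32*y + 51; no integer root y with |y| ≤ 4.
  x = 3: f_y(3, y) = 6*y**2 + 30*y + 52; no integer root y with |y| ≤ 4.
  x = 4: f_y(4, y) = 6*y**2 + 28*y + 55; no integer root y with |y| ≤ 4.
Only singular point on the grid: (-1, -3).
Classify: substitute x = -1 + u, y = -3 + v and expand: f = -3*u**3 + u**2*v - u*v**2 + 2*v**3 + v**2.
No constant or linear terms (consistent with a singular point). Quadratic part: v**2. Cubic part: -3*u**3 + u**2*v - u*v**2 + 2*v**3.
The quadratic part v**2 is a perfect square, so there is a single (double) tangent line v = 0, i.e. y = -3. Restricting the cubic part to that line (v = 0) leaves -3*u**3 ≠ 0, so f is not divisible by v and the branch is v² ≈ 3*u**3 to lowest order — this is a cusp.
Classification: cusp.


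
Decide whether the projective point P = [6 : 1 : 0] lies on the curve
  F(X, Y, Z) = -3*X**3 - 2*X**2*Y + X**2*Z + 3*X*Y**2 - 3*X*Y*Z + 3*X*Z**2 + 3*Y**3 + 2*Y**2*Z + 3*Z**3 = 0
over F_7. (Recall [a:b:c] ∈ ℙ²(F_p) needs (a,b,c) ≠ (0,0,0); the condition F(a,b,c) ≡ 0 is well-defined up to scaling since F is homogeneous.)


F(6,1,0) ≡ 1 (mod 7); P is NOT on the curve.

Evaluate F(6, 1, 0) term-by-term (mod 7).
  -3*X**3 ↦ -3·216·1·1 = -648
  -2*X**2*Y ↦ -2·36·1·1 = -72
  X**2*Z ↦ 1·36·1·0 = 0
  3*X*Y**2 ↦ 3·6·1·1 = 18
  -3*X*Y*Z ↦ -3·6·1·0 = 0
  3*X*Z**2 ↦ 3·6·1·0 = 0
  3*Y**3 ↦ 3·1·1·1 = 3
  2*Y**2*Z ↦ 2·1·1·0 = 0
  3*Z**3 ↦ 3·1·1·0 = 0
Sum: F(6, 1, 0) = (-648) + (-72) + (0) + (18) + (0) + (0) + (3) + (0) + (0) = -699.
Reducing mod 7: -699 ≡ 1 (mod 7).
Since F(a, b, c) ≡ 1 ≠ 0 (mod 7), P does NOT lie on the curve.


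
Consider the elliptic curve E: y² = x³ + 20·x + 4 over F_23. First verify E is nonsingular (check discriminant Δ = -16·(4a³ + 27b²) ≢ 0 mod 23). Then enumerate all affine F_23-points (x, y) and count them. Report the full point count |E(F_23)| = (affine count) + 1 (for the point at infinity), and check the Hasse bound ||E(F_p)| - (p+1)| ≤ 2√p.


Affine points = {(0, 2), (0, 21), (1, 5), (1, 18), (2, 11), (2, 12), (6, 8), (6, 15), (7, 2), (7, 21), (8, 3), (8, 20), (9, 4), (9, 19), (10, 10), (10, 13), (13, 0), (16, 2), (16, 21), (17, 6), (17, 17), (18, 3), (18, 20), (20, 3), (20, 20), (21, 5), (21, 18), (22, 11), (22, 12)}; affine count = 29; |E(F_23)| = 30.

Discriminant check: Δ ∝ 4a³ + 27b² = 4·20³ + 27·4² = 4·8000 + 27·16 ≡ 2 (mod 23). Nonzero ⇒ E is nonsingular.
For each x ∈ F_23, compute rhs = x³ + 20·x + 4 mod 23, then count y ∈ F_23 with y² ≡ rhs.
  x = 0: rhs = 4, matching y values: 2, 21 (2 points).
  x = 1: rhs = 2, matching y values: 5, 18 (2 points).
  x = 2: rhs = 6, matching y values: 11, 12 (2 points).
  x = 3: rhs = 22, matching y values: none (0 points).
  x = 4: rhs = 10, matching y values: none (0 points).
  x = 5: rhs = 22, matching y values: none (0 points).
  x = 6: rhs = 18, matching y values: 8, 15 (2 points).
  x = 7: rhs = 4, matching y values: 2, 21 (2 points).
  x = 8: rhs = 9, matching y values: 3, 20 (2 points).
  x = 9: rhs = 16, matching y values: 4, 19 (2 points).
  x = 10: rhs = 8, matching y values: 10, 13 (2 points).
  x = 11: rhs = 14, matching y values: none (0 points).
  x = 12: rhs = 17, matching y values: none (0 points).
  x = 13: rhs = 0, matching y values: 0 (1 points).
  x = 14: rhs = 15, matching y values: none (0 points).
  x = 15: rhs = 22, matching y values: none (0 points).
  x = 16: rhs = 4, matching y values: 2, 21 (2 points).
  x = 17: rhs = 13, matching y values: 6, 17 (2 points).
  x = 18: rhs = 9, matching y values: 3, 20 (2 points).
  x = 19: rhs = 21, matching y values: none (0 points).
  x = 20: rhs = 9, matching y values: 3, 20 (2 points).
  x = 21: rhs = 2, matching y values: 5, 18 (2 points).
  x = 22: rhs = 6, matching y values: 11, 12 (2 points).
Total affine count: 29.
Full point count |E(F_23)| = 29 + 1 = 30.
Hasse bound: |30 − (23+1)| = |6| = 6 ≤ 2√23 ≈ 9.5917 ✓.


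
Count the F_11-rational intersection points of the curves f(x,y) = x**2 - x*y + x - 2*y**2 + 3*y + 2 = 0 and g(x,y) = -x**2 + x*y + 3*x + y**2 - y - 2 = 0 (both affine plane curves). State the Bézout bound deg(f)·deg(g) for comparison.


Common zeros: {(0, 2)}; count = 1; Bézout bound = 4.

deg(f) = 2, deg(g) = 2, so Bézout bound = 4.
Scan x ∈ F_11. For each x, list the y ∈ F_11 with f(x, y) ≡ 0 and those with g(x, y) ≡ 0 (mod 11); the common zeros in that column are the intersection.
  x = 0: f ≡ 0 at y ∈ {2, 5}; g ≡ 0 at y ∈ {2, 10}; common: {2}.
  x = 1: f ≡ 0 at y ∈ {2, 10}; g ≡ 0 at y ∈ {0}; common: ∅.
  x = 2: f ≡ 0 at y ∈ ∅; g ≡ 0 at y ∈ {0, 10}; common: ∅.
  x = 3: f ≡ 0 at y ∈ ∅; g ≡ 0 at y ∈ {4, 5}; common: ∅.
  x = 4: f ≡ 0 at y ∈ {0, 5}; g ≡ 0 at y ∈ {4}; common: ∅.
  x = 5: f ≡ 0 at y ∈ ∅; g ≡ 0 at y ∈ {2, 5}; common: ∅.
  x = 6: f ≡ 0 at y ∈ {0, 4}; g ≡ 0 at y ∈ ∅; common: ∅.
  x = 7: f ≡ 0 at y ∈ ∅; g ≡ 0 at y ∈ ∅; common: ∅.
  x = 8: f ≡ 0 at y ∈ {4, 10}; g ≡ 0 at y ∈ ∅; common: ∅.
  x = 9: f ≡ 0 at y ∈ ∅; g ≡ 0 at y ∈ ∅; common: ∅.
  x = 10: f ≡ 0 at y ∈ ∅; g ≡ 0 at y ∈ ∅; common: ∅.
Collecting: common zeros = {(0, 2)}, so the count is 1.
Comparison with the Bézout bound: 1 ≤ 4 = deg(f)·deg(g), as expected for curves with no common component (the affine F_11-count falls short of the bound because intersections may lie at infinity, over extension fields, or carry multiplicity).


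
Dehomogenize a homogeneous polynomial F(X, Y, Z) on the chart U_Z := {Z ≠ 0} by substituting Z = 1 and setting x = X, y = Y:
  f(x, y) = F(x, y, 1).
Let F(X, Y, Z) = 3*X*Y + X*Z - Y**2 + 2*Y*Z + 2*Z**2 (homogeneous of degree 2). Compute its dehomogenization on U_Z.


f(x, y) = 3*x*y + x - y**2 + 2*y + 2

On U_Z we set Z = 1. Each monomial c·X^i·Y^j·Z^k in F becomes c·x^i·y^j·1^k = c·x^i·y^j.
Substituting Z = 1: F(X, Y, 1) = 3*x*y + x - y**2 + 2*y + 2.
Note: deg(f) ≤ deg(F) = 2; strict inequality happens when F is divisible by Z (lost terms).


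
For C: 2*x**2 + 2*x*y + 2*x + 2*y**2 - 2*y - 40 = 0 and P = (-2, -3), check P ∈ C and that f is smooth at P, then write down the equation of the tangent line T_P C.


Tangent line at P: -12*x - 18*y - 78 = 0.

Step 1: f(-2, -3) = 0, so P lies on C.
Step 2: partial derivatives
  f_x(x, y) = 4*x + 2*y + 2, f_y(x, y) = 2*x + 4*y - 2.
  f_x(P) = -12, f_y(P) = -18 (gradient nonzero, so P is smooth).
Step 3: tangent line at P: -12·(x − -2) + -18·(y − -3) = 0.
Expanding: -12*x - 18*y - 78 = 0.


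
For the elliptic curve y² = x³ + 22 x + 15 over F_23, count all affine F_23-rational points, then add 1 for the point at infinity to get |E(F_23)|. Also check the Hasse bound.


Affine points = {(3, 4), (3, 19), (4, 11), (4, 12), (6, 8), (6, 15), (7, 11), (7, 12), (8, 6), (8, 17), (10, 4), (10, 19), (11, 1), (11, 22), (12, 11), (12, 12), (14, 10), (14, 13), (16, 1), (16, 22), (17, 9), (17, 14), (19, 1), (19, 22), (21, 3), (21, 20)}; affine count = 26; |E(F_23)| = 27.

Discriminant check: Δ ∝ 4a³ + 27b² = 4·22³ + 27·15² = 4·10648 + 27·225 ≡ 22 (mod 23). Nonzero ⇒ E is nonsingular.
For each x ∈ F_23, compute rhs = x³ + 22·x + 15 mod 23, then count y ∈ F_23 with y² ≡ rhs.
  x = 0: rhs = 15, matching y values: none (0 points).
  x = 1: rhs = 15, matching y values: none (0 points).
  x = 2: rhs = 21, matching y values: none (0 points).
  x = 3: rhs = 16, matching y values: 4, 19 (2 points).
  x = 4: rhs = 6, matching y values: 11, 12 (2 points).
  x = 5: rhs = 20, matching y values: none (0 points).
  x = 6: rhs = 18, matching y values: 8, 15 (2 points).
  x = 7: rhs = 6, matching y values: 11, 12 (2 points).
  x = 8: rhs = 13, matching y values: 6, 17 (2 points).
  x = 9: rhs = 22, matching y values: none (0 points).
  x = 10: rhs = 16, matching y values: 4, 19 (2 points).
  x = 11: rhs = 1, matching y values: 1, 22 (2 points).
  x = 12: rhs = 6, matching y values: 11, 12 (2 points).
  x = 13: rhs = 14, matching y values: none (0 points).
  x = 14: rhs = 8, matching y values: 10, 13 (2 points).
  x = 15: rhs = 17, matching y values: none (0 points).
  x = 16: rhs = 1, matching y values: 1, 22 (2 points).
  x = 17: rhs = 12, matching y values: 9, 14 (2 points).
  x = 18: rhs = 10, matching y values: none (0 points).
  x = 19: rhs = 1, matching y values: 1, 22 (2 points).
  x = 20: rhs = 14, matching y values: none (0 points).
  x = 21: rhs = 9, matching y values: 3, 20 (2 points).
  x = 22: rhs = 15, matching y values: none (0 points).
Total affine count: 26.
Full point count |E(F_23)| = 26 + 1 = 27.
Hasse bound: |27 − (23+1)| = |3| = 3 ≤ 2√23 ≈ 9.5917 ✓.


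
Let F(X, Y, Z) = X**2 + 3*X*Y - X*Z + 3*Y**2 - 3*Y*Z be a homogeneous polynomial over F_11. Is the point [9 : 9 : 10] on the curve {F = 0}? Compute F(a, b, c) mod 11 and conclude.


F(9,9,10) ≡ 9 (mod 11); P is NOT on the curve.

Evaluate F(9, 9, 10) term-by-term (mod 11).
  X**2 ↦ 1·81·1·1 = 81
  3*X*Y ↦ 3·9·9·1 = 243
  -X*Z ↦ -1·9·1·10 = -90
  3*Y**2 ↦ 3·1·81·1 = 243
  -3*Y*Z ↦ -3·1·9·10 = -270
Sum: F(9, 9, 10) = (81) + (243) + (-90) + (243) + (-270) = 207.
Reducing mod 11: 207 ≡ 9 (mod 11).
Since F(a, b, c) ≡ 9 ≠ 0 (mod 11), P does NOT lie on the curve.


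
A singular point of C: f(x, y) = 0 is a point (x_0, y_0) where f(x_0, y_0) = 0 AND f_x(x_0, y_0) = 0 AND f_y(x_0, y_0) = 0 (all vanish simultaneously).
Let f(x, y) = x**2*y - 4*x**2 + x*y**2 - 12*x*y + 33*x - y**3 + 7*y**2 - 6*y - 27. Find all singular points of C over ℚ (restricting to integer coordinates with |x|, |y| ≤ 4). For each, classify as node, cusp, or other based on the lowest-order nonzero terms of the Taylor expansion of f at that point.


Singular points: {(3, 3)}; classification: node.

Compute partial derivatives:
  f_x = 2*x*y - 8*x + y**2 - 12*y + 33.
  f_y = x**2 + 2*x*y - 12*x - 3*y**2 + 14*y - 6.
Scan x_0 ∈ {−4, ..., 4}. For each x_0, f_y(x_0, y) is a polynomial in y; find its integer roots y ∈ {−4, ..., 4}, then test f_x and f at those candidates.
  x = -4: f_y(-4, y) = -3*y**2 + 6*y + 58; no integer root y with |y| ≤ 4.
  x = -3: f_y(-3, y) = -3*y**2 + 8*y + 39; no integer root y with |y| ≤ 4.
  x = -2: f_y(-2, y) = -3*y**2 + 10*y + 22; no integer root y with |y| ≤ 4.
  x = -1: f_y(-1, y) = -3*y**2 + 12*y + 7; no integer root y with |y| ≤ 4.
  x = 0: f_y(0, y) = -3*y**2 + 14*y - 6; no integer root y with |y| ≤ 4.
  x = 1: f_y(1, y) = -3*y**2 + 16*y - 17; no integer root y with |y| ≤ 4.
  x = 2: f_y(2, y) = -3*y**2 + 18*y - 26; no integer root y with |y| ≤ 4.
  x = 3: f_y(3, y) = -3*y**2 + 20*y - 33; vanishes at y ∈ {3}. (3, 3): f_x = 0, f = 0 — SINGULAR.
  x = 4: f_y(4, y) = -3*y**2 + 22*y - 38; no integer root y with |y| ≤ 4.
Only singular point on the grid: (3, 3).
Classify: substitute x = 3 + u, y = 3 + v and expand: f = u**2*v - u**2 + u*v**2 - v**3 + v**2.
No constant or linear terms (consistent with a singular point). Quadratic part: -u**2 + v**2. Cubic part: u**2*v + u*v**2 - v**3.
The quadratic part v**2 - u**2 = (v − u)(v + u) splits into two distinct linear factors, so there are two distinct tangent lines y − 3 = ±(x − 3) — this is a node (ordinary double point).
Classification: node.


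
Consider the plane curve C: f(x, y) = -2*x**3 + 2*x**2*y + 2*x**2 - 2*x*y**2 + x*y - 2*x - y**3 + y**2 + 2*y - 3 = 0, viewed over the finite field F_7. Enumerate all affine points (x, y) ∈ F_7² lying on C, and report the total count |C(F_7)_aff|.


Affine F_7-points: {(1, 2), (2, 1), (3, 1), (4, 1), (4, 5)}; count = 5.

For each of the 49 pairs (x, y) ∈ F_7², evaluate f(x, y) mod 7. Record the zeros.
  x = 0: [0↦4, 1↦6, 2↦4, 3↦6, 4↦6, 5↦5, 6↦4]  zeros at y ∈ ∅
  x = 1: [0↦2, 1↦5, 2↦0, 3↦2, 4↦5, 5↦3, 6↦4]  zeros at y ∈ {2}
  x = 2: [0↦6, 1↦0, 2↦3, 3↦2, 4↦5, 5↦6, 6↦6]  zeros at y ∈ {1}
  x = 3: [0↦4, 1↦0, 2↦1, 3↦1, 4↦1, 5↦2, 6↦5]  zeros at y ∈ {1}
  x = 4: [0↦5, 1↦0, 2↦3, 3↦1, 4↦2, 5↦0, 6↦3]  zeros at y ∈ {1, 5}
  x = 5: [0↦4, 1↦2, 2↦4, 3↦4, 4↦3, 5↦2, 6↦2]  zeros at y ∈ ∅
  x = 6: [0↦3, 1↦1, 2↦6, 3↦5, 4↦6, 5↦3, 6↦4]  zeros at y ∈ ∅
Collecting zeros: affine points = {(1, 2), (2, 1), (3, 1), (4, 1), (4, 5)}.
Total count |C(F_7)_aff| = 5.


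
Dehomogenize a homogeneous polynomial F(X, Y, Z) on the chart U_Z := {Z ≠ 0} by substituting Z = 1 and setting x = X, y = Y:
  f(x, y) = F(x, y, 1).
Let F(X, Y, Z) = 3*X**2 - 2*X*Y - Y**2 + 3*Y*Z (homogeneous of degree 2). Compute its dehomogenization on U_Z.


f(x, y) = 3*x**2 - 2*x*y - y**2 + 3*y

On U_Z we set Z = 1. Each monomial c·X^i·Y^j·Z^k in F becomes c·x^i·y^j·1^k = c·x^i·y^j.
Substituting Z = 1: F(X, Y, 1) = 3*x**2 - 2*x*y - y**2 + 3*y.
Note: deg(f) ≤ deg(F) = 2; strict inequality happens when F is divisible by Z (lost terms).


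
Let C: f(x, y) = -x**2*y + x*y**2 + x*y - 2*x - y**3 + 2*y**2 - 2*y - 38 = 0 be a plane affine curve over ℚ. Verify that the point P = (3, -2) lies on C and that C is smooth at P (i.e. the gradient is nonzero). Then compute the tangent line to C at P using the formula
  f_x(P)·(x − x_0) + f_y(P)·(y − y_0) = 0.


Tangent line at P: 12*x - 40*y - 116 = 0.

Step 1: f(3, -2) = 0, so P lies on C.
Step 2: partial derivatives
  f_x(x, y) = -2*x*y + y**2 + y - 2, f_y(x, y) = -x**2 + 2*x*y + x - 3*y**2 + 4*y - 2.
  f_x(P) = 12, f_y(P) = -40 (gradient nonzero, so P is smooth).
Step 3: tangent line at P: 12·(x − 3) + -40·(y − -2) = 0.
Expanding: 12*x - 40*y - 116 = 0.


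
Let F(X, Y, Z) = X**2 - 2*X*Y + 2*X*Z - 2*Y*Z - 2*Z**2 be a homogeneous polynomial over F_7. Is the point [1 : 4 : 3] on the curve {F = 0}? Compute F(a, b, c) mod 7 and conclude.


F(1,4,3) ≡ 6 (mod 7); P is NOT on the curve.

Evaluate F(1, 4, 3) term-by-term (mod 7).
  X**2 ↦ 1·1·1·1 = 1
  -2*X*Y ↦ -2·1·4·1 = -8
  2*X*Z ↦ 2·1·1·3 = 6
  -2*Y*Z ↦ -2·1·4·3 = -24
  -2*Z**2 ↦ -2·1·1·9 = -18
Sum: F(1, 4, 3) = (1) + (-8) + (6) + (-24) + (-18) = -43.
Reducing mod 7: -43 ≡ 6 (mod 7).
Since F(a, b, c) ≡ 6 ≠ 0 (mod 7), P does NOT lie on the curve.


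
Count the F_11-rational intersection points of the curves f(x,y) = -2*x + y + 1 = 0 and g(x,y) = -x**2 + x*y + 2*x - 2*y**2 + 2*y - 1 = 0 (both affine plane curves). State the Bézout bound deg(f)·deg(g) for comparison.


Common zeros: ∅; count = 0; Bézout bound = 2.

deg(f) = 1, deg(g) = 2, so Bézout bound = 2.
Scan x ∈ F_11. For each x, list the y ∈ F_11 with f(x, y) ≡ 0 and those with g(x, y) ≡ 0 (mod 11); the common zeros in that column are the intersection.
  x = 0: f ≡ 0 at y ∈ {10}; g ≡ 0 at y ∈ ∅; common: ∅.
  x = 1: f ≡ 0 at y ∈ {1}; g ≡ 0 at y ∈ {0, 7}; common: ∅.
  x = 2: f ≡ 0 at y ∈ {3}; g ≡ 0 at y ∈ ∅; common: ∅.
  x = 3: f ≡ 0 at y ∈ {5}; g ≡ 0 at y ∈ {9, 10}; common: ∅.
  x = 4: f ≡ 0 at y ∈ {7}; g ≡ 0 at y ∈ ∅; common: ∅.
  x = 5: f ≡ 0 at y ∈ {9}; g ≡ 0 at y ∈ {1, 8}; common: ∅.
  x = 6: f ≡ 0 at y ∈ {0}; g ≡ 0 at y ∈ ∅; common: ∅.
  x = 7: f ≡ 0 at y ∈ {2}; g ≡ 0 at y ∈ ∅; common: ∅.
  x = 8: f ≡ 0 at y ∈ {4}; g ≡ 0 at y ∈ {7, 9}; common: ∅.
  x = 9: f ≡ 0 at y ∈ {6}; g ≡ 0 at y ∈ {1, 10}; common: ∅.
  x = 10: f ≡ 0 at y ∈ {8}; g ≡ 0 at y ∈ ∅; common: ∅.
Collecting: common zeros = ∅, so the count is 0.
Comparison with the Bézout bound: 0 ≤ 2 = deg(f)·deg(g), as expected for curves with no common component (the affine F_11-count falls short of the bound because intersections may lie at infinity, over extension fields, or carry multiplicity).


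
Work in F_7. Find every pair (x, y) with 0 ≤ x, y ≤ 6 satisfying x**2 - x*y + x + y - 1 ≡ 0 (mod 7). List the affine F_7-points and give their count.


Affine F_7-points: {(0, 1), (2, 5), (3, 2), (4, 4), (5, 2), (6, 4)}; count = 6.

For each of the 49 pairs (x, y) ∈ F_7², evaluate f(x, y) mod 7. Record the zeros.
  x = 0: [0↦6, 1↦0, 2↦1, 3↦2, 4↦3, 5↦4, 6↦5]  zeros at y ∈ {1}
  x = 1: [0↦1, 1↦1, 2↦1, 3↦1, 4↦1, 5↦1, 6↦1]  zeros at y ∈ ∅
  x = 2: [0↦5, 1↦4, 2↦3, 3↦2, 4↦1, 5↦0, 6↦6]  zeros at y ∈ {5}
  x = 3: [0↦4, 1↦2, 2↦0, 3↦5, 4↦3, 5↦1, 6↦6]  zeros at y ∈ {2}
  x = 4: [0↦5, 1↦2, 2↦6, 3↦3, 4↦0, 5↦4, 6↦1]  zeros at y ∈ {4}
  x = 5: [0↦1, 1↦4, 2↦0, 3↦3, 4↦6, 5↦2, 6↦5]  zeros at y ∈ {2}
  x = 6: [0↦6, 1↦1, 2↦3, 3↦5, 4↦0, 5↦2, 6↦4]  zeros at y ∈ {4}
Collecting zeros: affine points = {(0, 1), (2, 5), (3, 2), (4, 4), (5, 2), (6, 4)}.
Total count |C(F_7)_aff| = 6.


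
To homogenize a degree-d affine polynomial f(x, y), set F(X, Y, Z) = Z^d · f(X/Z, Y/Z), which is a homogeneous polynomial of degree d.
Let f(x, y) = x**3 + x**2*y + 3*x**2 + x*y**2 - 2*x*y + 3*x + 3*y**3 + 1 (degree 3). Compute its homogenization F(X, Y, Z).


F(X, Y, Z) = X**3 + X**2*Y + 3*X**2*Z + X*Y**2 - 2*X*Y*Z + 3*X*Z**2 + 3*Y**3 + Z**3

deg(f) = 3.
Substitute x = X/Z, y = Y/Z into f, then multiply by Z^3.
  monomial 1·x^3·y^0 ↦ 1·X^3·Y^0·Z^0.
  monomial 1·x^2·y^1 ↦ 1·X^2·Y^1·Z^0.
  monomial 3·x^2·y^0 ↦ 3·X^2·Y^0·Z^1.
  monomial 1·x^1·y^2 ↦ 1·X^1·Y^2·Z^0.
  monomial -2·x^1·y^1 ↦ -2·X^1·Y^1·Z^1.
  monomial 3·x^1·y^0 ↦ 3·X^1·Y^0·Z^2.
  monomial 3·x^0·y^3 ↦ 3·X^0·Y^3·Z^0.
  monomial 1·x^0·y^0 ↦ 1·X^0·Y^0·Z^3.
Collecting: F(X, Y, Z) = X**3 + X**2*Y + 3*X**2*Z + X*Y**2 - 2*X*Y*Z + 3*X*Z**2 + 3*Y**3 + Z**3.


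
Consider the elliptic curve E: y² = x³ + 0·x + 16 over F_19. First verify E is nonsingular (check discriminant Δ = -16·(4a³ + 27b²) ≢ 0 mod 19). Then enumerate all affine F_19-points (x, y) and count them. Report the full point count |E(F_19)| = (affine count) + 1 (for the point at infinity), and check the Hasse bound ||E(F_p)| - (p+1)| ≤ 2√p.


Affine points = {(0, 4), (0, 15), (1, 6), (1, 13), (2, 9), (2, 10), (3, 9), (3, 10), (4, 2), (4, 17), (6, 2), (6, 17), (7, 6), (7, 13), (9, 2), (9, 17), (10, 3), (10, 16), (11, 6), (11, 13), (13, 3), (13, 16), (14, 9), (14, 10), (15, 3), (15, 16)}; affine count = 26; |E(F_19)| = 27.

Discriminant check: Δ ∝ 4a³ + 27b² = 4·0³ + 27·16² = 4·0 + 27·256 ≡ 15 (mod 19). Nonzero ⇒ E is nonsingular.
For each x ∈ F_19, compute rhs = x³ + 0·x + 16 mod 19, then count y ∈ F_19 with y² ≡ rhs.
  x = 0: rhs = 16, matching y values: 4, 15 (2 points).
  x = 1: rhs = 17, matching y values: 6, 13 (2 points).
  x = 2: rhs = 5, matching y values: 9, 10 (2 points).
  x = 3: rhs = 5, matching y values: 9, 10 (2 points).
  x = 4: rhs = 4, matching y values: 2, 17 (2 points).
  x = 5: rhs = 8, matching y values: none (0 points).
  x = 6: rhs = 4, matching y values: 2, 17 (2 points).
  x = 7: rhs = 17, matching y values: 6, 13 (2 points).
  x = 8: rhs = 15, matching y values: none (0 points).
  x = 9: rhs = 4, matching y values: 2, 17 (2 points).
  x = 10: rhs = 9, matching y values: 3, 16 (2 points).
  x = 11: rhs = 17, matching y values: 6, 13 (2 points).
  x = 12: rhs = 15, matching y values: none (0 points).
  x = 13: rhs = 9, matching y values: 3, 16 (2 points).
  x = 14: rhs = 5, matching y values: 9, 10 (2 points).
  x = 15: rhs = 9, matching y values: 3, 16 (2 points).
  x = 16: rhs = 8, matching y values: none (0 points).
  x = 17: rhs = 8, matching y values: none (0 points).
  x = 18: rhs = 15, matching y values: none (0 points).
Total affine count: 26.
Full point count |E(F_19)| = 26 + 1 = 27.
Hasse bound: |27 − (19+1)| = |7| = 7 ≤ 2√19 ≈ 8.7178 ✓.


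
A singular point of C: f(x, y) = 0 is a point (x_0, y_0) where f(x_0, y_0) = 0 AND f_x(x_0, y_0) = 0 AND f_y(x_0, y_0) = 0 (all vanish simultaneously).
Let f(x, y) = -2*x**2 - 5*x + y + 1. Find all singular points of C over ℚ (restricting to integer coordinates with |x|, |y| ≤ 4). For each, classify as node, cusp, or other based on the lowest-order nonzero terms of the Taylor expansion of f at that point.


No singular points in the scanned grid; C is smooth there.

Compute partial derivatives:
  f_x = -4*x - 5.
  f_y = 1.
f_y = 1 is a nonzero constant, so f_y never vanishes: no point (x, y) can satisfy f = f_x = f_y = 0. In particular no (x, y) ∈ {−4, ..., 4}² is singular; the curve is smooth.


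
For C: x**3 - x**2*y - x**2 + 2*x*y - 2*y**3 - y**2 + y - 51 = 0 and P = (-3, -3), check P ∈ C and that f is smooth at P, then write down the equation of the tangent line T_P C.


Tangent line at P: 9*x - 62*y - 159 = 0.

Step 1: f(-3, -3) = 0, so P lies on C.
Step 2: partial derivatives
  f_x(x, y) = 3*x**2 - 2*x*y - 2*x + 2*y, f_y(x, y) = -x**2 + 2*x - 6*y**2 - 2*y + 1.
  f_x(P) = 9, f_y(P) = -62 (gradient nonzero, so P is smooth).
Step 3: tangent line at P: 9·(x − -3) + -62·(y − -3) = 0.
Expanding: 9*x - 62*y - 159 = 0.


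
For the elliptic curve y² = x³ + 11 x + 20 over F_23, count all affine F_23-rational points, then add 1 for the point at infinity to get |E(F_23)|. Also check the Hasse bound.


Affine points = {(1, 3), (1, 20), (2, 2), (2, 21), (4, 6), (4, 17), (5, 4), (5, 19), (6, 7), (6, 16), (7, 7), (7, 16), (10, 7), (10, 16), (11, 0), (15, 8), (15, 15), (18, 1), (18, 22), (19, 2), (19, 21), (20, 11), (20, 12), (21, 6), (21, 17), (22, 10), (22, 13)}; affine count = 27; |E(F_23)| = 28.

Discriminant check: Δ ∝ 4a³ + 27b² = 4·11³ + 27·20² = 4·1331 + 27·400 ≡ 1 (mod 23). Nonzero ⇒ E is nonsingular.
For each x ∈ F_23, compute rhs = x³ + 11·x + 20 mod 23, then count y ∈ F_23 with y² ≡ rhs.
  x = 0: rhs = 20, matching y values: none (0 points).
  x = 1: rhs = 9, matching y values: 3, 20 (2 points).
  x = 2: rhs = 4, matching y values: 2, 21 (2 points).
  x = 3: rhs = 11, matching y values: none (0 points).
  x = 4: rhs = 13, matching y values: 6, 17 (2 points).
  x = 5: rhs = 16, matching y values: 4, 19 (2 points).
  x = 6: rhs = 3, matching y values: 7, 16 (2 points).
  x = 7: rhs = 3, matching y values: 7, 16 (2 points).
  x = 8: rhs = 22, matching y values: none (0 points).
  x = 9: rhs = 20, matching y values: none (0 points).
  x = 10: rhs = 3, matching y values: 7, 16 (2 points).
  x = 11: rhs = 0, matching y values: 0 (1 points).
  x = 12: rhs = 17, matching y values: none (0 points).
  x = 13: rhs = 14, matching y values: none (0 points).
  x = 14: rhs = 20, matching y values: none (0 points).
  x = 15: rhs = 18, matching y values: 8, 15 (2 points).
  x = 16: rhs = 14, matching y values: none (0 points).
  x = 17: rhs = 14, matching y values: none (0 points).
  x = 18: rhs = 1, matching y values: 1, 22 (2 points).
  x = 19: rhs = 4, matching y values: 2, 21 (2 points).
  x = 20: rhs = 6, matching y values: 11, 12 (2 points).
  x = 21: rhs = 13, matching y values: 6, 17 (2 points).
  x = 22: rhs = 8, matching y values: 10, 13 (2 points).
Total affine count: 27.
Full point count |E(F_23)| = 27 + 1 = 28.
Hasse bound: |28 − (23+1)| = |4| = 4 ≤ 2√23 ≈ 9.5917 ✓.


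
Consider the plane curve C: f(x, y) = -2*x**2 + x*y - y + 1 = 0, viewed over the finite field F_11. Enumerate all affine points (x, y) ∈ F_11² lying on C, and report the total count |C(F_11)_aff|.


Affine F_11-points: {(0, 1), (2, 7), (3, 3), (4, 3), (5, 4), (6, 1), (7, 7), (8, 4), (9, 5), (10, 5)}; count = 10.

For each of the 121 pairs (x, y) ∈ F_11², evaluate f(x, y) mod 11. Record the zeros.
  x = 0: [0↦1, 1↦0, 2↦10, 3↦9, 4↦8, 5↦7, 6↦6, 7↦5, 8↦4, 9↦3, 10↦2]  zeros at y ∈ {1}
  x = 1: [0↦10, 1↦10, 2↦10, 3↦10, 4↦10, 5↦10, 6↦10, 7↦10, 8↦10, 9↦10, 10↦10]  zeros at y ∈ ∅
  x = 2: [0↦4, 1↦5, 2↦6, 3↦7, 4↦8, 5↦9, 6↦10, 7↦0, 8↦1, 9↦2, 10↦3]  zeros at y ∈ {7}
  x = 3: [0↦5, 1↦7, 2↦9, 3↦0, 4↦2, 5↦4, 6↦6, 7↦8, 8↦10, 9↦1, 10↦3]  zeros at y ∈ {3}
  x = 4: [0↦2, 1↦5, 2↦8, 3↦0, 4↦3, 5↦6, 6↦9, 7↦1, 8↦4, 9↦7, 10↦10]  zeros at y ∈ {3}
  x = 5: [0↦6, 1↦10, 2↦3, 3↦7, 4↦0, 5↦4, 6↦8, 7↦1, 8↦5, 9↦9, 10↦2]  zeros at y ∈ {4}
  x = 6: [0↦6, 1↦0, 2↦5, 3↦10, 4↦4, 5↦9, 6↦3, 7↦8, 8↦2, 9↦7, 10↦1]  zeros at y ∈ {1}
  x = 7: [0↦2, 1↦8, 2↦3, 3↦9, 4↦4, 5↦10, 6↦5, 7↦0, 8↦6, 9↦1, 10↦7]  zeros at y ∈ {7}
  x = 8: [0↦5, 1↦1, 2↦8, 3↦4, 4↦0, 5↦7, 6↦3, 7↦10, 8↦6, 9↦2, 10↦9]  zeros at y ∈ {4}
  x = 9: [0↦4, 1↦1, 2↦9, 3↦6, 4↦3, 5↦0, 6↦8, 7↦5, 8↦2, 9↦10, 10↦7]  zeros at y ∈ {5}
  x = 10: [0↦10, 1↦8, 2↦6, 3↦4, 4↦2, 5↦0, 6↦9, 7↦7, 8↦5, 9↦3, 10↦1]  zeros at y ∈ {5}
Collecting zeros: affine points = {(0, 1), (2, 7), (3, 3), (4, 3), (5, 4), (6, 1), (7, 7), (8, 4), (9, 5), (10, 5)}.
Total count |C(F_11)_aff| = 10.


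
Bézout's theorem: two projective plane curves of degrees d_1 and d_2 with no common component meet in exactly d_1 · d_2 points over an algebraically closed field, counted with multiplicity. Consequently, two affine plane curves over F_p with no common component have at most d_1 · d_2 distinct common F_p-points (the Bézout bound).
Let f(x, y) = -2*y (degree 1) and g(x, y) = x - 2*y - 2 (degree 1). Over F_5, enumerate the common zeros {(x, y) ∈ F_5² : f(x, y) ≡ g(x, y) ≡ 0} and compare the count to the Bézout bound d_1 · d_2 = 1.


Common zeros: {(2, 0)}; count = 1; Bézout bound = 1.

deg(f) = 1, deg(g) = 1, so Bézout bound = 1.
Scan x ∈ F_5. For each x, list the y ∈ F_5 with f(x, y) ≡ 0 and those with g(x, y) ≡ 0 (mod 5); the common zeros in that column are the intersection.
  x = 0: f ≡ 0 at y ∈ {0}; g ≡ 0 at y ∈ {4}; common: ∅.
  x = 1: f ≡ 0 at y ∈ {0}; g ≡ 0 at y ∈ {2}; common: ∅.
  x = 2: f ≡ 0 at y ∈ {0}; g ≡ 0 at y ∈ {0}; common: {0}.
  x = 3: f ≡ 0 at y ∈ {0}; g ≡ 0 at y ∈ {3}; common: ∅.
  x = 4: f ≡ 0 at y ∈ {0}; g ≡ 0 at y ∈ {1}; common: ∅.
Collecting: common zeros = {(2, 0)}, so the count is 1.
Comparison with the Bézout bound: 1 ≤ 1 = deg(f)·deg(g), as expected for curves with no common component (the bound is attained).


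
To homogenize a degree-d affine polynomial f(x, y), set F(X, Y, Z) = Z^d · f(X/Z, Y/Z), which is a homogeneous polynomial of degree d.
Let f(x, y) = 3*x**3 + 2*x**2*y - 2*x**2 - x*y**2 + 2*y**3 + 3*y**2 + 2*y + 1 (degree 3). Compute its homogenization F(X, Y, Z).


F(X, Y, Z) = 3*X**3 + 2*X**2*Y - 2*X**2*Z - X*Y**2 + 2*Y**3 + 3*Y**2*Z + 2*Y*Z**2 + Z**3

deg(f) = 3.
Substitute x = X/Z, y = Y/Z into f, then multiply by Z^3.
  monomial 3·x^3·y^0 ↦ 3·X^3·Y^0·Z^0.
  monomial 2·x^2·y^1 ↦ 2·X^2·Y^1·Z^0.
  monomial -2·x^2·y^0 ↦ -2·X^2·Y^0·Z^1.
  monomial -1·x^1·y^2 ↦ -1·X^1·Y^2·Z^0.
  monomial 2·x^0·y^3 ↦ 2·X^0·Y^3·Z^0.
  monomial 3·x^0·y^2 ↦ 3·X^0·Y^2·Z^1.
  monomial 2·x^0·y^1 ↦ 2·X^0·Y^1·Z^2.
  monomial 1·x^0·y^0 ↦ 1·X^0·Y^0·Z^3.
Collecting: F(X, Y, Z) = 3*X**3 + 2*X**2*Y - 2*X**2*Z - X*Y**2 + 2*Y**3 + 3*Y**2*Z + 2*Y*Z**2 + Z**3.


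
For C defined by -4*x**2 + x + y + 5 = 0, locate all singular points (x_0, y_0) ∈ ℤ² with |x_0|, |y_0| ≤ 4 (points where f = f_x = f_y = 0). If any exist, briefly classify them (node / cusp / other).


No singular points in the scanned grid; C is smooth there.

Compute partial derivatives:
  f_x = 1 - 8*x.
  f_y = 1.
f_y = 1 is a nonzero constant, so f_y never vanishes: no point (x, y) can satisfy f = f_x = f_y = 0. In particular no (x, y) ∈ {−4, ..., 4}² is singular; the curve is smooth.


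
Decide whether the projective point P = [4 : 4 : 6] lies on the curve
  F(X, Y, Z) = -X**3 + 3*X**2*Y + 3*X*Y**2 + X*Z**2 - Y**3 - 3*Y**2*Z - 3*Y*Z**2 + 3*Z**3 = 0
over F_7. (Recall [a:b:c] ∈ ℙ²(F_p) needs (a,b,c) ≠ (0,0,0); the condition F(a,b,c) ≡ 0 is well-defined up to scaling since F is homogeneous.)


F(4,4,6) ≡ 6 (mod 7); P is NOT on the curve.

Evaluate F(4, 4, 6) term-by-term (mod 7).
  -X**3 ↦ -1·64·1·1 = -64
  3*X**2*Y ↦ 3·16·4·1 = 192
  3*X*Y**2 ↦ 3·4·16·1 = 192
  X*Z**2 ↦ 1·4·1·36 = 144
  -Y**3 ↦ -1·1·64·1 = -64
  -3*Y**2*Z ↦ -3·1·16·6 = -288
  -3*Y*Z**2 ↦ -3·1·4·36 = -432
  3*Z**3 ↦ 3·1·1·216 = 648
Sum: F(4, 4, 6) = (-64) + (192) + (192) + (144) + (-64) + (-288) + (-432) + (648) = 328.
Reducing mod 7: 328 ≡ 6 (mod 7).
Since F(a, b, c) ≡ 6 ≠ 0 (mod 7), P does NOT lie on the curve.
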